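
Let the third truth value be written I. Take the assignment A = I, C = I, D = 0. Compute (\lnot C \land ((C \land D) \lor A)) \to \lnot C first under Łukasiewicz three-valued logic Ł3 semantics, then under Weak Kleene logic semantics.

1; I

In Łukasiewicz three-valued logic Ł3: \lnot C = \lnot I = I
C \land D = I \land 0 = 0
(C \land D) \lor A = 0 \lor I = I
\lnot C \land ((C \land D) \lor A) = I \land I = I
\lnot C = \lnot I = I
(\lnot C \land ((C \land D) \lor A)) \to \lnot C = I \to I = 1
In Weak Kleene logic: \lnot C = \lnot I = I
C \land D = I \land 0 = I
(C \land D) \lor A = I \lor I = I
\lnot C \land ((C \land D) \lor A) = I \land I = I
\lnot C = \lnot I = I
(\lnot C \land ((C \land D) \lor A)) \to \lnot C = I \to I = I
They differ because Łukasiewicz three-valued logic Ł3 and Weak Kleene logic treat I differently under the binary connectives.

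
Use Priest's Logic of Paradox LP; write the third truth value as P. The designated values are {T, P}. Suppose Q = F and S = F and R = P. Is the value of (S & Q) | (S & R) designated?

S & Q = F & F = F
S & R = F & P = F
(S & Q) | (S & R) = F | F = F
F ∉ {T, P}.

No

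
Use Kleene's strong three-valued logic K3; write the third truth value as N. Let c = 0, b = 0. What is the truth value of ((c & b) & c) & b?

c & b = 0 & 0 = 0
(c & b) & c = 0 & 0 = 0
((c & b) & c) & b = 0 & 0 = 0

0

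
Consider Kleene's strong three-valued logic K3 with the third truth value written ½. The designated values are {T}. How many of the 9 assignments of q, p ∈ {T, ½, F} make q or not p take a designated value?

5

Of the 9 assignments, 5 give a value in {T}.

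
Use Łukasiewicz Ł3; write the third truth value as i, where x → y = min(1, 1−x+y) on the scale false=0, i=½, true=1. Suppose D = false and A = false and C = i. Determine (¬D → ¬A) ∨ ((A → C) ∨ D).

true

¬D = ¬false = true
¬A = ¬false = true
¬D → ¬A = true → true = true
A → C = false → i = true  [min(1, 1−0+½)]
(A → C) ∨ D = true ∨ false = true
(¬D → ¬A) ∨ ((A → C) ∨ D) = true ∨ true = true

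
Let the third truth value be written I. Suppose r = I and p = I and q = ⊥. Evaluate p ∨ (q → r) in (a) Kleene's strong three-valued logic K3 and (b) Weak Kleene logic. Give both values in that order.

In Kleene's strong three-valued logic K3: q → r = ⊥ → I = ⊤  [¬⊥ ∨ I]
p ∨ (q → r) = I ∨ ⊤ = ⊤
In Weak Kleene logic: q → r = ⊥ → I = I  [any arg is the third value ⇒ result is the third value]
p ∨ (q → r) = I ∨ I = I
They differ because Kleene's strong three-valued logic K3 and Weak Kleene logic treat I differently under the binary connectives.

⊤; I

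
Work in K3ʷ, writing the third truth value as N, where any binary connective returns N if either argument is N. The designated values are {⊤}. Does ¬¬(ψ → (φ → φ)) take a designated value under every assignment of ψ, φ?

Countermodel: ψ=⊤, φ=N gives N, which is not designated.

No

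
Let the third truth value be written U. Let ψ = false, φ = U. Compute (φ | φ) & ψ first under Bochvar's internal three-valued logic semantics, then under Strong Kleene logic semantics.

In Bochvar's internal three-valued logic: φ | φ = U | U = U
(φ | φ) & ψ = U & false = U
In Strong Kleene logic: φ | φ = U | U = U
(φ | φ) & ψ = U & false = false
They differ because Bochvar's internal three-valued logic and Strong Kleene logic treat U differently under the binary connectives.

U; false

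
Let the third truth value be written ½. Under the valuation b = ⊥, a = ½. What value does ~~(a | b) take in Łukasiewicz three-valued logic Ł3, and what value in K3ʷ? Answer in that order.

½; ½

In Łukasiewicz three-valued logic Ł3: a | b = ½ | ⊥ = ½
~(a | b) = ~½ = ½
~~(a | b) = ~½ = ½
In K3ʷ: a | b = ½ | ⊥ = ½
~(a | b) = ~½ = ½
~~(a | b) = ~½ = ½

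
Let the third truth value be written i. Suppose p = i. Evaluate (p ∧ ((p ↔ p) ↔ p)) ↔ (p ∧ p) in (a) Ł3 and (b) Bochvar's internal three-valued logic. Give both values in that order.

true; i

In Ł3: p ↔ p = i ↔ i = true
(p ↔ p) ↔ p = true ↔ i = i
p ∧ ((p ↔ p) ↔ p) = i ∧ i = i
p ∧ p = i ∧ i = i
(p ∧ ((p ↔ p) ↔ p)) ↔ (p ∧ p) = i ↔ i = true
In Bochvar's internal three-valued logic: p ↔ p = i ↔ i = i
(p ↔ p) ↔ p = i ↔ i = i
p ∧ ((p ↔ p) ↔ p) = i ∧ i = i
p ∧ p = i ∧ i = i
(p ∧ ((p ↔ p) ↔ p)) ↔ (p ∧ p) = i ↔ i = i
They differ because Ł3 and Bochvar's internal three-valued logic treat i differently under the binary connectives.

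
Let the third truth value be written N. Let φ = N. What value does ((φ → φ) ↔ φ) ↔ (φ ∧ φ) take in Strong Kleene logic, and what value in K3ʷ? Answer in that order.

N; N

In Strong Kleene logic: φ → φ = N → N = N  [¬N ∨ N]
(φ → φ) ↔ φ = N ↔ N = N
φ ∧ φ = N ∧ N = N
((φ → φ) ↔ φ) ↔ (φ ∧ φ) = N ↔ N = N
In K3ʷ: φ → φ = N → N = N  [any arg is the third value ⇒ result is the third value]
(φ → φ) ↔ φ = N ↔ N = N
φ ∧ φ = N ∧ N = N
((φ → φ) ↔ φ) ↔ (φ ∧ φ) = N ↔ N = N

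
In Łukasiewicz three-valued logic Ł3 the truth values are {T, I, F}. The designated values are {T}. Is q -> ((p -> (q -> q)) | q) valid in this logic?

Every assignment of q, p over {T, I, F} gives a value in {T}.
In particular, with q=I, p=I: q -> ((p -> (q -> q)) | q) = T.

Yes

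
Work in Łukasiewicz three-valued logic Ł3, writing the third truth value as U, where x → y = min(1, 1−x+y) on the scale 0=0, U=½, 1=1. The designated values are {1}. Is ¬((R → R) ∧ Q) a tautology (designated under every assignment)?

Countermodel: R=1, Q=1 gives 0, which is not designated.

No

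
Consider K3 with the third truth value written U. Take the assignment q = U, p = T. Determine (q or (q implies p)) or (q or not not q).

q implies p = U implies T = T  [not U or T]
q or (q implies p) = U or T = T
not q = not U = U
not not q = not U = U
q or not not q = U or U = U
(q or (q implies p)) or (q or not not q) = T or U = T

T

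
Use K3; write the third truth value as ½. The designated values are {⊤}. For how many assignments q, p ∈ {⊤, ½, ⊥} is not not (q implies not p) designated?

5

Of the 9 assignments, 5 give a value in {⊤}.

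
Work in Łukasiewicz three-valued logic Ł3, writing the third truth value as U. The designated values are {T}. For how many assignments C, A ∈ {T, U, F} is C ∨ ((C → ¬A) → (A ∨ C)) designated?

Of the 9 assignments, 5 give a value in {T}.

5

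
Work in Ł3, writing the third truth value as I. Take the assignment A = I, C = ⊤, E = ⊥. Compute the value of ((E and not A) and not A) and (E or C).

⊥

not A = not I = I
E and not A = ⊥ and I = ⊥
not A = not I = I
(E and not A) and not A = ⊥ and I = ⊥
E or C = ⊥ or ⊤ = ⊤
((E and not A) and not A) and (E or C) = ⊥ and ⊤ = ⊥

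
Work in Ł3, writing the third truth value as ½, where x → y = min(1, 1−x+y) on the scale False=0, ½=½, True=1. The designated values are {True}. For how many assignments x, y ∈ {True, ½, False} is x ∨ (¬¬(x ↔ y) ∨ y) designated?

Of the 9 assignments, 7 give a value in {True}.

7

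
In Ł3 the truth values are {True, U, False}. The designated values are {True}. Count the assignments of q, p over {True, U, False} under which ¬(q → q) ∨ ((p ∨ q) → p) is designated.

6

Of the 9 assignments, 6 give a value in {True}.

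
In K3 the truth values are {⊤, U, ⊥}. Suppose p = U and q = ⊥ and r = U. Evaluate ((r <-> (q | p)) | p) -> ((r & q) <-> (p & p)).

U

q | p = ⊥ | U = U
r <-> (q | p) = U <-> U = U
(r <-> (q | p)) | p = U | U = U
r & q = U & ⊥ = ⊥
p & p = U & U = U
(r & q) <-> (p & p) = ⊥ <-> U = U
((r <-> (q | p)) | p) -> ((r & q) <-> (p & p)) = U -> U = U  [~U | U]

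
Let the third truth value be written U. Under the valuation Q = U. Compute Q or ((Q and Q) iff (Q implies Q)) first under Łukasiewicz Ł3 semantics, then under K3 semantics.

In Łukasiewicz Ł3: Q and Q = U and U = U
Q implies Q = U implies U = True  [min(1, 1−½+½)]
(Q and Q) iff (Q implies Q) = U iff True = U
Q or ((Q and Q) iff (Q implies Q)) = U or U = U
In K3: Q and Q = U and U = U
Q implies Q = U implies U = U
(Q and Q) iff (Q implies Q) = U iff U = U
Q or ((Q and Q) iff (Q implies Q)) = U or U = U

U; U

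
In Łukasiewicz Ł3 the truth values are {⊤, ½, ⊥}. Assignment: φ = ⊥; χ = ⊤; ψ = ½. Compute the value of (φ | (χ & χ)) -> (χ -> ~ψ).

χ & χ = ⊤ & ⊤ = ⊤
φ | (χ & χ) = ⊥ | ⊤ = ⊤
~ψ = ~½ = ½
χ -> ~ψ = ⊤ -> ½ = ½  [min(1, 1−1+½)]
(φ | (χ & χ)) -> (χ -> ~ψ) = ⊤ -> ½ = ½

½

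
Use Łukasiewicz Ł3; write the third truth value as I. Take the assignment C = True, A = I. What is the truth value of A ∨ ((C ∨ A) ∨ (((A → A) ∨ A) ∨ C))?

True

C ∨ A = True ∨ I = True
A → A = I → I = True  [min(1, 1−½+½)]
(A → A) ∨ A = True ∨ I = True
((A → A) ∨ A) ∨ C = True ∨ True = True
(C ∨ A) ∨ (((A → A) ∨ A) ∨ C) = True ∨ True = True
A ∨ ((C ∨ A) ∨ (((A → A) ∨ A) ∨ C)) = I ∨ True = True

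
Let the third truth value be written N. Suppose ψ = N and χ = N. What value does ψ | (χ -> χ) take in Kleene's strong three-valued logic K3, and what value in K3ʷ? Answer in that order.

N; N

In Kleene's strong three-valued logic K3: χ -> χ = N -> N = N
ψ | (χ -> χ) = N | N = N
In K3ʷ: χ -> χ = N -> N = N  [any arg is the third value ⇒ result is the third value]
ψ | (χ -> χ) = N | N = N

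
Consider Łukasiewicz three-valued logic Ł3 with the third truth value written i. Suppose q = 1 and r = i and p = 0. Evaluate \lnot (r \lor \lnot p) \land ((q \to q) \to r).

0

\lnot p = \lnot 0 = 1
r \lor \lnot p = i \lor 1 = 1
\lnot (r \lor \lnot p) = \lnot 1 = 0
q \to q = 1 \to 1 = 1
(q \to q) \to r = 1 \to i = i  [min(1, 1−1+½)]
\lnot (r \lor \lnot p) \land ((q \to q) \to r) = 0 \land i = 0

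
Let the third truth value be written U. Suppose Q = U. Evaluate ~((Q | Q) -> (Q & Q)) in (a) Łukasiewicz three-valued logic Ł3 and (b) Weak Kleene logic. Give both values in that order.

In Łukasiewicz three-valued logic Ł3: Q | Q = U | U = U
Q & Q = U & U = U
(Q | Q) -> (Q & Q) = U -> U = True  [min(1, 1−½+½)]
~((Q | Q) -> (Q & Q)) = ~True = False
In Weak Kleene logic: Q | Q = U | U = U
Q & Q = U & U = U
(Q | Q) -> (Q & Q) = U -> U = U  [any arg is the third value ⇒ result is the third value]
~((Q | Q) -> (Q & Q)) = ~U = U
They differ because Łukasiewicz three-valued logic Ł3 and Weak Kleene logic treat U differently under the binary connectives.

False; U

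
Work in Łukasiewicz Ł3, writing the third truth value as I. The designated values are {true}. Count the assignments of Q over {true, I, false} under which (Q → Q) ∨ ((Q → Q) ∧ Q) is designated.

Q=true: true ✓
Q=I: true ✓
Q=false: true ✓

3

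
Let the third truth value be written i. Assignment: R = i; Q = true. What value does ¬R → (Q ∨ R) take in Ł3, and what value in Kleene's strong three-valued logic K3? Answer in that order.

In Ł3: ¬R = ¬i = i
Q ∨ R = true ∨ i = true
¬R → (Q ∨ R) = i → true = true
In Kleene's strong three-valued logic K3: ¬R = ¬i = i
Q ∨ R = true ∨ i = true
¬R → (Q ∨ R) = i → true = true

true; true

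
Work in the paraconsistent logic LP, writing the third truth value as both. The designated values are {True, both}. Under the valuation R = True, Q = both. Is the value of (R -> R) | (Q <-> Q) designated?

Yes

R -> R = True -> True = True
Q <-> Q = both <-> both = both
(R -> R) | (Q <-> Q) = True | both = True
True ∈ {True, both}.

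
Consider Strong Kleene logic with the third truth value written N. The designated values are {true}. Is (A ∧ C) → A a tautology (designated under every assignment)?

No

Countermodel: A=N, C=true gives N, which is not designated.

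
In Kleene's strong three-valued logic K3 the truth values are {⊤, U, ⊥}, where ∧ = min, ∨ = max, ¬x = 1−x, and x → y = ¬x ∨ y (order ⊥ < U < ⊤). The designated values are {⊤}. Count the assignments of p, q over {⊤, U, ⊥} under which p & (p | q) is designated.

3

Designated under: (p=⊤, q=⊤); (p=⊤, q=U); (p=⊤, q=⊥).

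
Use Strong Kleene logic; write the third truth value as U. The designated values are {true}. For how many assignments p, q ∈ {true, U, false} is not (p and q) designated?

Of the 9 assignments, 5 give a value in {true}.

5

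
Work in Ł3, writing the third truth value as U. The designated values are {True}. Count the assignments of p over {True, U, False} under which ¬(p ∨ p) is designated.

p=True: False ·
p=U: U ·
p=False: True ✓

1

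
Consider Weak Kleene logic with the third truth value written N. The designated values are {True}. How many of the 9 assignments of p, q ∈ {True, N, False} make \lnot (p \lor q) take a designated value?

1

Designated under: (p=False, q=False).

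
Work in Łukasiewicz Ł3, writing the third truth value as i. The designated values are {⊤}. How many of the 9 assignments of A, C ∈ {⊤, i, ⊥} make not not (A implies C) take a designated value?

6

Of the 9 assignments, 6 give a value in {⊤}.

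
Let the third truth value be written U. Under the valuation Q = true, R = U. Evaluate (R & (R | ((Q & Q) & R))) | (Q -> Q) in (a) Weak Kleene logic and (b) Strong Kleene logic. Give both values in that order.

In Weak Kleene logic: Q & Q = true & true = true
(Q & Q) & R = true & U = U
R | ((Q & Q) & R) = U | U = U
R & (R | ((Q & Q) & R)) = U & U = U
Q -> Q = true -> true = true
(R & (R | ((Q & Q) & R))) | (Q -> Q) = U | true = U
In Strong Kleene logic: Q & Q = true & true = true
(Q & Q) & R = true & U = U
R | ((Q & Q) & R) = U | U = U
R & (R | ((Q & Q) & R)) = U & U = U
Q -> Q = true -> true = true
(R & (R | ((Q & Q) & R))) | (Q -> Q) = U | true = true
They differ because Weak Kleene logic and Strong Kleene logic treat U differently under the binary connectives.

U; true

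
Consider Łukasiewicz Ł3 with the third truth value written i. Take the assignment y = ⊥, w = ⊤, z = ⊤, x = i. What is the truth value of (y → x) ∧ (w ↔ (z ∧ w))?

⊤

y → x = ⊥ → i = ⊤
z ∧ w = ⊤ ∧ ⊤ = ⊤
w ↔ (z ∧ w) = ⊤ ↔ ⊤ = ⊤
(y → x) ∧ (w ↔ (z ∧ w)) = ⊤ ∧ ⊤ = ⊤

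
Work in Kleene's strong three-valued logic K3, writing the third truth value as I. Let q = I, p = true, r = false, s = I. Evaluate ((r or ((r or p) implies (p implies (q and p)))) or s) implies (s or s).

r or p = false or true = true
q and p = I and true = I
p implies (q and p) = true implies I = I
(r or p) implies (p implies (q and p)) = true implies I = I
r or ((r or p) implies (p implies (q and p))) = false or I = I
(r or ((r or p) implies (p implies (q and p)))) or s = I or I = I
s or s = I or I = I
((r or ((r or p) implies (p implies (q and p)))) or s) implies (s or s) = I implies I = I

I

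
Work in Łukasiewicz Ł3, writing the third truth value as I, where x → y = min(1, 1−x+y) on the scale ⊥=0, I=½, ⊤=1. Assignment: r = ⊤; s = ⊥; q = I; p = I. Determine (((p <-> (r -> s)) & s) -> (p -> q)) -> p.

I

r -> s = ⊤ -> ⊥ = ⊥
p <-> (r -> s) = I <-> ⊥ = I  [1 − |½−0|]
(p <-> (r -> s)) & s = I & ⊥ = ⊥
p -> q = I -> I = ⊤
((p <-> (r -> s)) & s) -> (p -> q) = ⊥ -> ⊤ = ⊤
(((p <-> (r -> s)) & s) -> (p -> q)) -> p = ⊤ -> I = I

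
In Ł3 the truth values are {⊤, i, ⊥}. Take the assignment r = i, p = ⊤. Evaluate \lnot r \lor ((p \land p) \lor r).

⊤

\lnot r = \lnot i = i
p \land p = ⊤ \land ⊤ = ⊤
(p \land p) \lor r = ⊤ \lor i = ⊤
\lnot r \lor ((p \land p) \lor r) = i \lor ⊤ = ⊤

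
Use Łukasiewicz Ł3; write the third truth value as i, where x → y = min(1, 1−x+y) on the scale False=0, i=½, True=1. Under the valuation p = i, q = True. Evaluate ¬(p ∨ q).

p ∨ q = i ∨ True = True
¬(p ∨ q) = ¬True = False

False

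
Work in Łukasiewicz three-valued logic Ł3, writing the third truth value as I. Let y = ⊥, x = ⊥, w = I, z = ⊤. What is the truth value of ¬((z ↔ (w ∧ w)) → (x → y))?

⊥

w ∧ w = I ∧ I = I
z ↔ (w ∧ w) = ⊤ ↔ I = I  [1 − |1−½|]
x → y = ⊥ → ⊥ = ⊤
(z ↔ (w ∧ w)) → (x → y) = I → ⊤ = ⊤
¬((z ↔ (w ∧ w)) → (x → y)) = ¬⊤ = ⊥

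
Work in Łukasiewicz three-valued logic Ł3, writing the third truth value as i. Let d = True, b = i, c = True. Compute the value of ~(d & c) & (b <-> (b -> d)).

False

d & c = True & True = True
~(d & c) = ~True = False
b -> d = i -> True = True  [min(1, 1−½+1)]
b <-> (b -> d) = i <-> True = i
~(d & c) & (b <-> (b -> d)) = False & i = False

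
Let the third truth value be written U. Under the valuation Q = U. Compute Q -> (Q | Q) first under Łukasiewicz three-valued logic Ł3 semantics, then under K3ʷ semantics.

In Łukasiewicz three-valued logic Ł3: Q | Q = U | U = U
Q -> (Q | Q) = U -> U = T
In K3ʷ: Q | Q = U | U = U
Q -> (Q | Q) = U -> U = U  [any arg is the third value ⇒ result is the third value]
They differ because Łukasiewicz three-valued logic Ł3 and K3ʷ treat U differently under the binary connectives.

T; U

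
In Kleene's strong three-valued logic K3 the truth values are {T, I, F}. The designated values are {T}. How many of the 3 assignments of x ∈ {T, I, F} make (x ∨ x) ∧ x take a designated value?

1

x=T: T ✓
x=I: I ·
x=F: F ·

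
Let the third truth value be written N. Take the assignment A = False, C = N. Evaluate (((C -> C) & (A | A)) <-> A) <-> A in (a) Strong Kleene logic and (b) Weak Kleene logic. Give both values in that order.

In Strong Kleene logic: C -> C = N -> N = N  [~N | N]
A | A = False | False = False
(C -> C) & (A | A) = N & False = False
((C -> C) & (A | A)) <-> A = False <-> False = True
(((C -> C) & (A | A)) <-> A) <-> A = True <-> False = False
In Weak Kleene logic: C -> C = N -> N = N  [any arg is the third value ⇒ result is the third value]
A | A = False | False = False
(C -> C) & (A | A) = N & False = N
((C -> C) & (A | A)) <-> A = N <-> False = N
(((C -> C) & (A | A)) <-> A) <-> A = N <-> False = N
They differ because Strong Kleene logic and Weak Kleene logic treat N differently under the binary connectives.

False; N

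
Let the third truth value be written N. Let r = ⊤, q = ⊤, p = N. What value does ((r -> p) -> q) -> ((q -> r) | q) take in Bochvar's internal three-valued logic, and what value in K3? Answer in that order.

N; ⊤

In Bochvar's internal three-valued logic: r -> p = ⊤ -> N = N
(r -> p) -> q = N -> ⊤ = N
q -> r = ⊤ -> ⊤ = ⊤
(q -> r) | q = ⊤ | ⊤ = ⊤
((r -> p) -> q) -> ((q -> r) | q) = N -> ⊤ = N
In K3: r -> p = ⊤ -> N = N
(r -> p) -> q = N -> ⊤ = ⊤
q -> r = ⊤ -> ⊤ = ⊤
(q -> r) | q = ⊤ | ⊤ = ⊤
((r -> p) -> q) -> ((q -> r) | q) = ⊤ -> ⊤ = ⊤
They differ because Bochvar's internal three-valued logic and K3 treat N differently under the binary connectives.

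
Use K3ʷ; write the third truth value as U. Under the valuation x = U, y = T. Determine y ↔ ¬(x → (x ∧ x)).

x ∧ x = U ∧ U = U
x → (x ∧ x) = U → U = U
¬(x → (x ∧ x)) = ¬U = U
y ↔ ¬(x → (x ∧ x)) = T ↔ U = U

U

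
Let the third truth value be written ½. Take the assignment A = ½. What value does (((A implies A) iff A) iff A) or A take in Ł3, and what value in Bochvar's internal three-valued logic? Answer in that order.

In Ł3: A implies A = ½ implies ½ = true  [min(1, 1−½+½)]
(A implies A) iff A = true iff ½ = ½
((A implies A) iff A) iff A = ½ iff ½ = true
(((A implies A) iff A) iff A) or A = true or ½ = true
In Bochvar's internal three-valued logic: A implies A = ½ implies ½ = ½
(A implies A) iff A = ½ iff ½ = ½
((A implies A) iff A) iff A = ½ iff ½ = ½
(((A implies A) iff A) iff A) or A = ½ or ½ = ½
They differ because Ł3 and Bochvar's internal three-valued logic treat ½ differently under the binary connectives.

true; ½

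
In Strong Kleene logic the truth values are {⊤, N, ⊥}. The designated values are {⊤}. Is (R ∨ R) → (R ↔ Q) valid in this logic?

No

Countermodel: R=⊤, Q=N gives N, which is not designated.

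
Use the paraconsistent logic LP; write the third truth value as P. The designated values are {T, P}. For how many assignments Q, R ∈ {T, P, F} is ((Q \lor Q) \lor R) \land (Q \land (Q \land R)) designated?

4

Designated under: (Q=T, R=T); (Q=T, R=P); (Q=P, R=T); (Q=P, R=P).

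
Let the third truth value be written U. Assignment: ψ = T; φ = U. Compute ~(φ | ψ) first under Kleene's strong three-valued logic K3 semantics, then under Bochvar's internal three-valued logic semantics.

F; U

In Kleene's strong three-valued logic K3: φ | ψ = U | T = T
~(φ | ψ) = ~T = F
In Bochvar's internal three-valued logic: φ | ψ = U | T = U
~(φ | ψ) = ~U = U
They differ because Kleene's strong three-valued logic K3 and Bochvar's internal three-valued logic treat U differently under the binary connectives.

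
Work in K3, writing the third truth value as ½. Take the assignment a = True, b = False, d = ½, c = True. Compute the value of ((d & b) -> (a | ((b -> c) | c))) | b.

True

d & b = ½ & False = False
b -> c = False -> True = True
(b -> c) | c = True | True = True
a | ((b -> c) | c) = True | True = True
(d & b) -> (a | ((b -> c) | c)) = False -> True = True
((d & b) -> (a | ((b -> c) | c))) | b = True | False = True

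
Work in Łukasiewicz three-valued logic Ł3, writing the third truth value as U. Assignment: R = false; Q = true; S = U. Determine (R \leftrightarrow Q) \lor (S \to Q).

true

R \leftrightarrow Q = false \leftrightarrow true = false
S \to Q = U \to true = true  [min(1, 1−½+1)]
(R \leftrightarrow Q) \lor (S \to Q) = false \lor true = true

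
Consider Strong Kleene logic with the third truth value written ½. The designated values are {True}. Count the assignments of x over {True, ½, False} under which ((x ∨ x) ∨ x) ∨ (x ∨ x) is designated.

1

x=True: True ✓
x=½: ½ ·
x=False: False ·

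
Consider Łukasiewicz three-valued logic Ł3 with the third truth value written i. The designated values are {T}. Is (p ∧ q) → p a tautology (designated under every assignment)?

Every assignment of p, q over {T, i, F} gives a value in {T}.
In particular, with p=i, q=i: (p ∧ q) → p = T.

Yes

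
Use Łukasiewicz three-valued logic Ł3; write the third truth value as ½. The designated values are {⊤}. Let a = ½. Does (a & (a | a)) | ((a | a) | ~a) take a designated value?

No

a | a = ½ | ½ = ½
a & (a | a) = ½ & ½ = ½
a | a = ½ | ½ = ½
~a = ~½ = ½
(a | a) | ~a = ½ | ½ = ½
(a & (a | a)) | ((a | a) | ~a) = ½ | ½ = ½
½ ∉ {⊤}.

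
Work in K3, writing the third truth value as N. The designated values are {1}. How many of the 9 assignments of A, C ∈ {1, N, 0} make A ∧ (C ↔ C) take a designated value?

Designated under: (A=1, C=1); (A=1, C=0).

2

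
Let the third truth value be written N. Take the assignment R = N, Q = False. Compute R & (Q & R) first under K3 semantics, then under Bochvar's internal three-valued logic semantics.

False; N

In K3: Q & R = False & N = False
R & (Q & R) = N & False = False
In Bochvar's internal three-valued logic: Q & R = False & N = N
R & (Q & R) = N & N = N
They differ because K3 and Bochvar's internal three-valued logic treat N differently under the binary connectives.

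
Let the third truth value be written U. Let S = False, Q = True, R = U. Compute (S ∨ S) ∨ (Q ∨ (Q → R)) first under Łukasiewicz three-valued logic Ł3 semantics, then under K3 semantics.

In Łukasiewicz three-valued logic Ł3: S ∨ S = False ∨ False = False
Q → R = True → U = U  [min(1, 1−1+½)]
Q ∨ (Q → R) = True ∨ U = True
(S ∨ S) ∨ (Q ∨ (Q → R)) = False ∨ True = True
In K3: S ∨ S = False ∨ False = False
Q → R = True → U = U  [¬True ∨ U]
Q ∨ (Q → R) = True ∨ U = True
(S ∨ S) ∨ (Q ∨ (Q → R)) = False ∨ True = True

True; True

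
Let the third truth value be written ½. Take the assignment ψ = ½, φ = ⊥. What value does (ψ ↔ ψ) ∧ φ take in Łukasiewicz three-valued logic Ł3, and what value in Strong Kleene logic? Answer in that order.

In Łukasiewicz three-valued logic Ł3: ψ ↔ ψ = ½ ↔ ½ = ⊤
(ψ ↔ ψ) ∧ φ = ⊤ ∧ ⊥ = ⊥
In Strong Kleene logic: ψ ↔ ψ = ½ ↔ ½ = ½
(ψ ↔ ψ) ∧ φ = ½ ∧ ⊥ = ⊥

⊥; ⊥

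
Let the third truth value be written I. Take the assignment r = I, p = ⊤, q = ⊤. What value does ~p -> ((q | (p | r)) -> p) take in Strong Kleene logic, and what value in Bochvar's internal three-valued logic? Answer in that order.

In Strong Kleene logic: ~p = ~⊤ = ⊥
p | r = ⊤ | I = ⊤
q | (p | r) = ⊤ | ⊤ = ⊤
(q | (p | r)) -> p = ⊤ -> ⊤ = ⊤
~p -> ((q | (p | r)) -> p) = ⊥ -> ⊤ = ⊤
In Bochvar's internal three-valued logic: ~p = ~⊤ = ⊥
p | r = ⊤ | I = I
q | (p | r) = ⊤ | I = I
(q | (p | r)) -> p = I -> ⊤ = I  [any arg is the third value ⇒ result is the third value]
~p -> ((q | (p | r)) -> p) = ⊥ -> I = I
They differ because Strong Kleene logic and Bochvar's internal three-valued logic treat I differently under the binary connectives.

⊤; I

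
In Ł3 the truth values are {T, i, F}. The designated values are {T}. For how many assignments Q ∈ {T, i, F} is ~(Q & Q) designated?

1

Q=T: F ·
Q=i: i ·
Q=F: T ✓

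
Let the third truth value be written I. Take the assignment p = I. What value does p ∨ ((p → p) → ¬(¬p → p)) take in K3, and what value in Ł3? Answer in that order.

I; I

In K3: p → p = I → I = I  [¬I ∨ I]
¬p = ¬I = I
¬p → p = I → I = I
¬(¬p → p) = ¬I = I
(p → p) → ¬(¬p → p) = I → I = I
p ∨ ((p → p) → ¬(¬p → p)) = I ∨ I = I
In Ł3: p → p = I → I = True
¬p = ¬I = I
¬p → p = I → I = True
¬(¬p → p) = ¬True = False
(p → p) → ¬(¬p → p) = True → False = False
p ∨ ((p → p) → ¬(¬p → p)) = I ∨ False = I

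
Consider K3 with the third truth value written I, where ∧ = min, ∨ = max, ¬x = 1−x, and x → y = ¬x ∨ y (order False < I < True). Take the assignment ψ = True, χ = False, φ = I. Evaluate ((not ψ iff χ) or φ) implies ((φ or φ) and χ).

not ψ = not True = False
not ψ iff χ = False iff False = True
(not ψ iff χ) or φ = True or I = True
φ or φ = I or I = I
(φ or φ) and χ = I and False = False
((not ψ iff χ) or φ) implies ((φ or φ) and χ) = True implies False = False

False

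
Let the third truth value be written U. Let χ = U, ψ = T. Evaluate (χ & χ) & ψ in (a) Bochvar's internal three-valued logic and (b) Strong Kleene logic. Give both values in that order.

In Bochvar's internal three-valued logic: χ & χ = U & U = U
(χ & χ) & ψ = U & T = U
In Strong Kleene logic: χ & χ = U & U = U
(χ & χ) & ψ = U & T = U

U; U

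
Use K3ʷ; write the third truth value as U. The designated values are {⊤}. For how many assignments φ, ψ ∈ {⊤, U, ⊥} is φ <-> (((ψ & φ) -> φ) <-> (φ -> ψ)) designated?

1

Designated under: (φ=⊤, ψ=⊤).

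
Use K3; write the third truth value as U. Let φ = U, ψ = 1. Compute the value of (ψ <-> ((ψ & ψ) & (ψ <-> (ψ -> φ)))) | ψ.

ψ & ψ = 1 & 1 = 1
ψ -> φ = 1 -> U = U
ψ <-> (ψ -> φ) = 1 <-> U = U
(ψ & ψ) & (ψ <-> (ψ -> φ)) = 1 & U = U
ψ <-> ((ψ & ψ) & (ψ <-> (ψ -> φ))) = 1 <-> U = U
(ψ <-> ((ψ & ψ) & (ψ <-> (ψ -> φ)))) | ψ = U | 1 = 1

1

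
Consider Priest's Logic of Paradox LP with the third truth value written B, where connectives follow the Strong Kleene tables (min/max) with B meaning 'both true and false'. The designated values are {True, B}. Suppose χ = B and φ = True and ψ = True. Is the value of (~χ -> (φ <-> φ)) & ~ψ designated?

No

~χ = ~B = B
φ <-> φ = True <-> True = True
~χ -> (φ <-> φ) = B -> True = True  [~B | True]
~ψ = ~True = False
(~χ -> (φ <-> φ)) & ~ψ = True & False = False
False ∉ {True, B}.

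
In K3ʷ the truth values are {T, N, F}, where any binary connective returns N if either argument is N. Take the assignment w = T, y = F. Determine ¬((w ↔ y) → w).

w ↔ y = T ↔ F = F
(w ↔ y) → w = F → T = T
¬((w ↔ y) → w) = ¬T = F

F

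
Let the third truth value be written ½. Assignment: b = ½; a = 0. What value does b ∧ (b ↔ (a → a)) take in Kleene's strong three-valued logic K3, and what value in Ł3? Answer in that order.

½; ½

In Kleene's strong three-valued logic K3: a → a = 0 → 0 = 1
b ↔ (a → a) = ½ ↔ 1 = ½
b ∧ (b ↔ (a → a)) = ½ ∧ ½ = ½
In Ł3: a → a = 0 → 0 = 1
b ↔ (a → a) = ½ ↔ 1 = ½
b ∧ (b ↔ (a → a)) = ½ ∧ ½ = ½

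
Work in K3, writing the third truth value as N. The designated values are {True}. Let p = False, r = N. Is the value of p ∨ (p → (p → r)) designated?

Yes

p → r = False → N = True  [¬False ∨ N]
p → (p → r) = False → True = True
p ∨ (p → (p → r)) = False ∨ True = True
True ∈ {True}.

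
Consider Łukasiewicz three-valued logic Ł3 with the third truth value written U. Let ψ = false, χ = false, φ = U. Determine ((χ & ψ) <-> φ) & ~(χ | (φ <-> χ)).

U

χ & ψ = false & false = false
(χ & ψ) <-> φ = false <-> U = U
φ <-> χ = U <-> false = U
χ | (φ <-> χ) = false | U = U
~(χ | (φ <-> χ)) = ~U = U
((χ & ψ) <-> φ) & ~(χ | (φ <-> χ)) = U & U = U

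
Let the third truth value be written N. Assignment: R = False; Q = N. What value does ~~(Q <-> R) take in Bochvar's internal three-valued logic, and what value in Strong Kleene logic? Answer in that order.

N; N

In Bochvar's internal three-valued logic: Q <-> R = N <-> False = N
~(Q <-> R) = ~N = N
~~(Q <-> R) = ~N = N
In Strong Kleene logic: Q <-> R = N <-> False = N
~(Q <-> R) = ~N = N
~~(Q <-> R) = ~N = N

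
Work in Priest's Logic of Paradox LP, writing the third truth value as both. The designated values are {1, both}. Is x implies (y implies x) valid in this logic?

Yes

Every assignment of x, y over {1, both, 0} gives a value in {1, both}.
In particular, with x=both, y=both: x implies (y implies x) = both.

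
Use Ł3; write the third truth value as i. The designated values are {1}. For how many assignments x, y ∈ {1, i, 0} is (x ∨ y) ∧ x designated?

3

Designated under: (x=1, y=1); (x=1, y=i); (x=1, y=0).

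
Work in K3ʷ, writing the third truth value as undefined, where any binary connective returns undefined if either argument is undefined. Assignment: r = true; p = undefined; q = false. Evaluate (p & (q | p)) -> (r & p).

q | p = false | undefined = undefined
p & (q | p) = undefined & undefined = undefined
r & p = true & undefined = undefined
(p & (q | p)) -> (r & p) = undefined -> undefined = undefined  [any arg is the third value ⇒ result is the third value]

undefined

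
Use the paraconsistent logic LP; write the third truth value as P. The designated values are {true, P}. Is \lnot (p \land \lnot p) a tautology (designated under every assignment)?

Every assignment of p over {true, P, false} gives a value in {true, P}.
In particular, with p=P: \lnot (p \land \lnot p) = P.

Yes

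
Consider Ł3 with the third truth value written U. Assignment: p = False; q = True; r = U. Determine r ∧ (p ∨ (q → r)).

U

q → r = True → U = U
p ∨ (q → r) = False ∨ U = U
r ∧ (p ∨ (q → r)) = U ∧ U = U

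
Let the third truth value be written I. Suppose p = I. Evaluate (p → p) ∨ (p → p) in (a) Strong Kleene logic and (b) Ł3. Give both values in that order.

In Strong Kleene logic: p → p = I → I = I  [¬I ∨ I]
p → p = I → I = I
(p → p) ∨ (p → p) = I ∨ I = I
In Ł3: p → p = I → I = T  [min(1, 1−½+½)]
p → p = I → I = T
(p → p) ∨ (p → p) = T ∨ T = T
They differ because Strong Kleene logic and Ł3 treat I differently under implication.

I; T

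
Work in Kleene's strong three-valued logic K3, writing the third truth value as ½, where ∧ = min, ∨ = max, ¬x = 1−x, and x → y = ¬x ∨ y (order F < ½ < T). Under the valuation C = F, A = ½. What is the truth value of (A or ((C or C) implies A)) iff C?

F

C or C = F or F = F
(C or C) implies A = F implies ½ = T  [not F or ½]
A or ((C or C) implies A) = ½ or T = T
(A or ((C or C) implies A)) iff C = T iff F = F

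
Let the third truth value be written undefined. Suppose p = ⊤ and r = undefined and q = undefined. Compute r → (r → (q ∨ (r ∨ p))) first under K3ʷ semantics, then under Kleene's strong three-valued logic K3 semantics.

In K3ʷ: r ∨ p = undefined ∨ ⊤ = undefined
q ∨ (r ∨ p) = undefined ∨ undefined = undefined
r → (q ∨ (r ∨ p)) = undefined → undefined = undefined
r → (r → (q ∨ (r ∨ p))) = undefined → undefined = undefined
In Kleene's strong three-valued logic K3: r ∨ p = undefined ∨ ⊤ = ⊤
q ∨ (r ∨ p) = undefined ∨ ⊤ = ⊤
r → (q ∨ (r ∨ p)) = undefined → ⊤ = ⊤  [¬undefined ∨ ⊤]
r → (r → (q ∨ (r ∨ p))) = undefined → ⊤ = ⊤
They differ because K3ʷ and Kleene's strong three-valued logic K3 treat undefined differently under the binary connectives.

undefined; ⊤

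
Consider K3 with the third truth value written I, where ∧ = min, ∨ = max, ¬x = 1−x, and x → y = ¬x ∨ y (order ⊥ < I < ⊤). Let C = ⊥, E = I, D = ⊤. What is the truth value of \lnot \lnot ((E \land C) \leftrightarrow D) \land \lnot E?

⊥

E \land C = I \land ⊥ = ⊥
(E \land C) \leftrightarrow D = ⊥ \leftrightarrow ⊤ = ⊥
\lnot ((E \land C) \leftrightarrow D) = \lnot ⊥ = ⊤
\lnot \lnot ((E \land C) \leftrightarrow D) = \lnot ⊤ = ⊥
\lnot E = \lnot I = I
\lnot \lnot ((E \land C) \leftrightarrow D) \land \lnot E = ⊥ \land I = ⊥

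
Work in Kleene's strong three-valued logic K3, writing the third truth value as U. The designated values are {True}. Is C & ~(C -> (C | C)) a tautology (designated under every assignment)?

Countermodel: C=True gives False, which is not designated.

No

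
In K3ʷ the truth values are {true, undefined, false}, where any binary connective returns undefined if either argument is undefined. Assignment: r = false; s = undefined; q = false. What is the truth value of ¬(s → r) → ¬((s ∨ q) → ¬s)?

undefined

s → r = undefined → false = undefined  [any arg is the third value ⇒ result is the third value]
¬(s → r) = ¬undefined = undefined
s ∨ q = undefined ∨ false = undefined
¬s = ¬undefined = undefined
(s ∨ q) → ¬s = undefined → undefined = undefined
¬((s ∨ q) → ¬s) = ¬undefined = undefined
¬(s → r) → ¬((s ∨ q) → ¬s) = undefined → undefined = undefined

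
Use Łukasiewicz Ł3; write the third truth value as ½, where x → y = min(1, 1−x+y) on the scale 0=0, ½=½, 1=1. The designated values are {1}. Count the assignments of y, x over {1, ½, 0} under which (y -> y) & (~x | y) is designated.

Of the 9 assignments, 5 give a value in {1}.

5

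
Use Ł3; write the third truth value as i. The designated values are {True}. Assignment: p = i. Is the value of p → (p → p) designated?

Yes

p → p = i → i = True  [min(1, 1−½+½)]
p → (p → p) = i → True = True
True ∈ {True}.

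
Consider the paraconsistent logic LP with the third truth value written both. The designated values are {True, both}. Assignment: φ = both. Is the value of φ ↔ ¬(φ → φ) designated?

Yes

φ → φ = both → both = both  [¬both ∨ both]
¬(φ → φ) = ¬both = both
φ ↔ ¬(φ → φ) = both ↔ both = both
both ∈ {True, both}.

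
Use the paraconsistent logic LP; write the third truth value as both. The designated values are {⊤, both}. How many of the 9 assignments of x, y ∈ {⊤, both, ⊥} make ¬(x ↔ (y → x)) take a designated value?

5

Of the 9 assignments, 5 give a value in {⊤, both}.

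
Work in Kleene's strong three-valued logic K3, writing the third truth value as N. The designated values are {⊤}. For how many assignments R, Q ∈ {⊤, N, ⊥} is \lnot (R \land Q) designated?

Of the 9 assignments, 5 give a value in {⊤}.

5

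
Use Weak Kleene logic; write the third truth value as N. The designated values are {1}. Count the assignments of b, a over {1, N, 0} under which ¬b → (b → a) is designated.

4

Designated under: (b=1, a=1); (b=1, a=0); (b=0, a=1); (b=0, a=0).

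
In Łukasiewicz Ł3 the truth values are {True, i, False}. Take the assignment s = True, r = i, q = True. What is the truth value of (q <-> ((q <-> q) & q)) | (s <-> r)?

True

q <-> q = True <-> True = True
(q <-> q) & q = True & True = True
q <-> ((q <-> q) & q) = True <-> True = True
s <-> r = True <-> i = i
(q <-> ((q <-> q) & q)) | (s <-> r) = True | i = True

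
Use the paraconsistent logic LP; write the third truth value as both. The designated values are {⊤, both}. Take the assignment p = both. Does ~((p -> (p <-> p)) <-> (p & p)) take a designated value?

p <-> p = both <-> both = both
p -> (p <-> p) = both -> both = both  [~both | both]
p & p = both & both = both
(p -> (p <-> p)) <-> (p & p) = both <-> both = both
~((p -> (p <-> p)) <-> (p & p)) = ~both = both
both ∈ {⊤, both}.

Yes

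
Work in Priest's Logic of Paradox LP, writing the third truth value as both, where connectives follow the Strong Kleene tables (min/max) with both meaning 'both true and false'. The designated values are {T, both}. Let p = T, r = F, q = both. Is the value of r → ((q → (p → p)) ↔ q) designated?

Yes

p → p = T → T = T
q → (p → p) = both → T = T
(q → (p → p)) ↔ q = T ↔ both = both
r → ((q → (p → p)) ↔ q) = F → both = T
T ∈ {T, both}.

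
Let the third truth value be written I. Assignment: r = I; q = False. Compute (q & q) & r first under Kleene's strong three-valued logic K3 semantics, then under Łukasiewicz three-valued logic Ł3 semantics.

False; False

In Kleene's strong three-valued logic K3: q & q = False & False = False
(q & q) & r = False & I = False
In Łukasiewicz three-valued logic Ł3: q & q = False & False = False
(q & q) & r = False & I = False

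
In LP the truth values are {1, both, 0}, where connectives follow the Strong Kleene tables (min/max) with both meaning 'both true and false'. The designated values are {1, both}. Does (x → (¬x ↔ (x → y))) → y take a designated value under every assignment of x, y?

Countermodel: x=1, y=0 gives 0, which is not designated.

No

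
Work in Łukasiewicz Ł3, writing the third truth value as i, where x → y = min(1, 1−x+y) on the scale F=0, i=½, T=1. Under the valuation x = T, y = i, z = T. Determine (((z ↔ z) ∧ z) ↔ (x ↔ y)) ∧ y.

i

z ↔ z = T ↔ T = T
(z ↔ z) ∧ z = T ∧ T = T
x ↔ y = T ↔ i = i
((z ↔ z) ∧ z) ↔ (x ↔ y) = T ↔ i = i
(((z ↔ z) ∧ z) ↔ (x ↔ y)) ∧ y = i ∧ i = i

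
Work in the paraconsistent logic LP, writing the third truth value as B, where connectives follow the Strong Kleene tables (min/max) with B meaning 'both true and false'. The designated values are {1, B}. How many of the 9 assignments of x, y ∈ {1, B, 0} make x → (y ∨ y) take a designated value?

Of the 9 assignments, 8 give a value in {1, B}.

8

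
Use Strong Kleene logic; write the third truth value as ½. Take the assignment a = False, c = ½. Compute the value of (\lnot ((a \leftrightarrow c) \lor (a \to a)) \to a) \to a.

a \leftrightarrow c = False \leftrightarrow ½ = ½
a \to a = False \to False = True
(a \leftrightarrow c) \lor (a \to a) = ½ \lor True = True
\lnot ((a \leftrightarrow c) \lor (a \to a)) = \lnot True = False
\lnot ((a \leftrightarrow c) \lor (a \to a)) \to a = False \to False = True
(\lnot ((a \leftrightarrow c) \lor (a \to a)) \to a) \to a = True \to False = False

False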